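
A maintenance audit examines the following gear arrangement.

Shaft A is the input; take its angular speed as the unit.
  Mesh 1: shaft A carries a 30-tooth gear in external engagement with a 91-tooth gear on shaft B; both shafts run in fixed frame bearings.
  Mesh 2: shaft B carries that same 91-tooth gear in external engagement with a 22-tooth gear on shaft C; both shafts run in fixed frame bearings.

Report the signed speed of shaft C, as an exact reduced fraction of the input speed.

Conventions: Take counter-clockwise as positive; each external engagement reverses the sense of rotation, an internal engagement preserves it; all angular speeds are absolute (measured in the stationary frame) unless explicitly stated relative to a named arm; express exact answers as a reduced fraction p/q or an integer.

15/11

2-mesh fixed-axis compound train (all bearings frame-fixed)
mesh 1 [30T→91T]: |ω|/ω_in = 1×30/91 = 30/91, sense flips to −
mesh 2 [91T→22T]: |ω|/ω_in = (30/91)×91/22 = 15/11, sense flips to +
signed output speed (× input speed) = 15/11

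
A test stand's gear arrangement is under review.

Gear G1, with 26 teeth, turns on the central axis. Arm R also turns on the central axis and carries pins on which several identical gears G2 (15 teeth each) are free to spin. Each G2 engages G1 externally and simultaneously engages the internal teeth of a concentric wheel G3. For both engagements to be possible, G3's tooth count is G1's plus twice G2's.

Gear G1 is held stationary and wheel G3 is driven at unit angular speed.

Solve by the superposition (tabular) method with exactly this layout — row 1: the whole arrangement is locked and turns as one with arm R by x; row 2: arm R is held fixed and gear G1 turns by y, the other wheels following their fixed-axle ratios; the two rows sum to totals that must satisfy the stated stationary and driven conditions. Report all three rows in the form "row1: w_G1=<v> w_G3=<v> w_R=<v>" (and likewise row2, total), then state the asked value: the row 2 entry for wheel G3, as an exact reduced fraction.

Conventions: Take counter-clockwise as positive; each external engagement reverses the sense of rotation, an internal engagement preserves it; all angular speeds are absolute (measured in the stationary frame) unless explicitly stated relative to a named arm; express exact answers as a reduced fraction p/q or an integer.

class = planetary set [G3 = 26+2·15 = 56; Willis about the carrier]
row 1: whole set turns with the arm by x
row 2: sun turns y, ring = −(26/56)·y, arm 0
boundary: total ω_sun = x + y = 0 and total ω_ring = x − (26/56)·y = 1  ⇒  y = -28/41, x = 28/41
row 2 ring = −(26/56)·(-28/41) = 13/41
totals (row 1 + row 2): sun 28/41 + (-28/41) = 0, ring 28/41 + 13/41 = 1, arm 28/41 + 0 = 28/41
asked cell (row2, ring) = 13/41

row1: w_G1=28/41 w_G3=28/41 w_R=28/41
row2: w_G1=-28/41 w_G3=13/41 w_R=0
total: w_G1=0 w_G3=1 w_R=28/41
asked value: 13/41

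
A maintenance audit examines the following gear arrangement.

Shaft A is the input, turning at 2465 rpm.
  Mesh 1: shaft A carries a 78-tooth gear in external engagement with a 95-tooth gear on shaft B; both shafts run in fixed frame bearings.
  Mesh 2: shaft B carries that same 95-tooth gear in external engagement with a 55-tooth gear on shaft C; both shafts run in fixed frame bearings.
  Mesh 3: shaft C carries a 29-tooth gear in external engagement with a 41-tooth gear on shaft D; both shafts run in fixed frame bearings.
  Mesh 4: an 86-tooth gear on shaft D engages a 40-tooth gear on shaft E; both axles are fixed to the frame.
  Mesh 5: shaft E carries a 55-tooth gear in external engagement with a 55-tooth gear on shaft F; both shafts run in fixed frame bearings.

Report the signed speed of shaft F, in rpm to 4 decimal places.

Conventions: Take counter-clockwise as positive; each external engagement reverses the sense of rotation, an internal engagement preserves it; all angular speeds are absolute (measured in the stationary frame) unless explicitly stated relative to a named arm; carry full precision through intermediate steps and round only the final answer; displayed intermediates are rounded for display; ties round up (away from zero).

recognized (6 fixed axles, 5 meshes): fixed-axis compound train
mesh 1 [78T→95T]: ω = 2465.0000×78/95 = 2023.8947 rpm, sense flips to −
mesh 2 [95T→55T]: ω = 2023.8947×95/55 = 3495.8182 rpm, sense flips to +
mesh 3 [29T→41T]: ω = 3495.8182×29/41 = 2472.6519 rpm, sense flips to −
mesh 4 [86T→40T]: ω = 2472.6519×86/40 = 5316.2016 rpm, sense flips to +
mesh 5 [55T→55T]: ω = 5316.2016×55/55 = 5316.2016 rpm, sense flips to −
signed output speed = -5316.2016 rpm

-5316.2016 rpm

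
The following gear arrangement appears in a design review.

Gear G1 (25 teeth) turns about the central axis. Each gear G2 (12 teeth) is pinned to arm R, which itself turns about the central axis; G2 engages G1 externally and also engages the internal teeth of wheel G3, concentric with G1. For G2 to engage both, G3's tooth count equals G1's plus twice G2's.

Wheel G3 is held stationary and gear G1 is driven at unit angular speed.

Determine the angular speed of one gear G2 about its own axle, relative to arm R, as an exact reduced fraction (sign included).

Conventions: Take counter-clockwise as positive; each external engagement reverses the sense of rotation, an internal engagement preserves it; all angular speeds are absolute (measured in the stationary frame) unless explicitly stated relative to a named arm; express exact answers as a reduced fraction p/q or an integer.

-1225/888

planetary set (25T centre, 12T on arm, 49T internal) — Willis relation
ring teeth: 25 + 2·12 = 49
25(ω_sun−ω_arm) = −49(ω_ring−ω_arm),  ω_ring = 0, ω_sun = 1
25(1−ω_arm) = −49(0−ω_arm)  ⇒  74·ω_arm = 25  ⇒  ω_arm = 25/74
sun–planet mesh: 25·(1−25/74) = −12·(ω_p−ω_arm)  ⇒  ω_p−ω_arm = -1225/888
exact speed ratio = -1225/888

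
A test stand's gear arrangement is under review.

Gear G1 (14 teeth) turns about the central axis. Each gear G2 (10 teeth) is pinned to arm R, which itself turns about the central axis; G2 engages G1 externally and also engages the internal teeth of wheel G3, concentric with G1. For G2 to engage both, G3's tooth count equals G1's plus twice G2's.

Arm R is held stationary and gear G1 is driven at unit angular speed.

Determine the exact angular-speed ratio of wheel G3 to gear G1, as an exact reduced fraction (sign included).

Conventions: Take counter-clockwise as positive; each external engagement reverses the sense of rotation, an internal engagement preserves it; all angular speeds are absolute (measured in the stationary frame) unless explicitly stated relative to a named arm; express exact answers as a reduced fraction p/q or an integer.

planetary set (14T centre, 10T on arm, 34T internal) — Willis relation
ring teeth: 14 + 2·10 = 34
14(ω_sun−ω_arm) = −34(ω_ring−ω_arm),  ω_arm = 0, ω_sun = 1
ω_ring = 0 − (14/34)(1−0) = -7/17
ω_out/ω_in = -7/17

-7/17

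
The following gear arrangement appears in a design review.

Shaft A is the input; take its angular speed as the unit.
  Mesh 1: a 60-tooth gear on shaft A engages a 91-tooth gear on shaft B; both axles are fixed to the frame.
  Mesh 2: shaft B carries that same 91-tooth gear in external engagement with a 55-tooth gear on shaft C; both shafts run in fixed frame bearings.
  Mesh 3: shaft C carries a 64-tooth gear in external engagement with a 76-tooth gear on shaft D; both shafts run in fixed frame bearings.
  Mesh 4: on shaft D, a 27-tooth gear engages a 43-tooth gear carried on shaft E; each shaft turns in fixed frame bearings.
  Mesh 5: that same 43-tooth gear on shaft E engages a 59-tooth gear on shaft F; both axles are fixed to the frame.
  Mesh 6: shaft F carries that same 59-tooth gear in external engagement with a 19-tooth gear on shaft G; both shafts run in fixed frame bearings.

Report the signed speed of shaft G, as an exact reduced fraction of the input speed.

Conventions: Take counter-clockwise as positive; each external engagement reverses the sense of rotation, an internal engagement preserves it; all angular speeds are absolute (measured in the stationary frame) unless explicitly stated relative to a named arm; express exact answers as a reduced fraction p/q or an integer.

6-mesh fixed-axis compound train (all bearings frame-fixed)
mesh 1 [60T→91T]: |ω|/ω_in = 1×60/91 = 60/91, sense flips to −
mesh 2 [91T→55T]: |ω|/ω_in = (60/91)×91/55 = 12/11, sense flips to +
mesh 3 [64T→76T]: |ω|/ω_in = (12/11)×64/76 = 192/209, sense flips to −
mesh 4 [27T→43T]: |ω|/ω_in = (192/209)×27/43 = 5184/8987, sense flips to +
mesh 5 [43T→59T]: |ω|/ω_in = (5184/8987)×43/59 = 5184/12331, sense flips to −
mesh 6 [59T→19T]: |ω|/ω_in = (5184/12331)×59/19 = 5184/3971, sense flips to +
signed output speed (× input speed) = 5184/3971

5184/3971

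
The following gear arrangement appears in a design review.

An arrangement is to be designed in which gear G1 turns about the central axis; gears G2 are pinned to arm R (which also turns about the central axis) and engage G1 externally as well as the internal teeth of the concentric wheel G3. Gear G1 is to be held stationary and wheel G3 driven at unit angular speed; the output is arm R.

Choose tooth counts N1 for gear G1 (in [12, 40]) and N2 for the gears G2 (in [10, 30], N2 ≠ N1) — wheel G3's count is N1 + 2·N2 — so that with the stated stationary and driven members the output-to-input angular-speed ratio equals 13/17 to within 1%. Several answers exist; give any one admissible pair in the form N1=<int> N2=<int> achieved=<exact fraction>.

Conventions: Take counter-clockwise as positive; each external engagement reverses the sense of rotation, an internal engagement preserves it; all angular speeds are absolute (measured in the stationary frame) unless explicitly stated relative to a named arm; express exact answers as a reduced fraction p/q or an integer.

N1=16 N2=18 achieved=13/17

class = planetary set [ratio 13/17 wanted; Willis about the carrier]
Willis with ω_sun = 0: ω_arm/ω_ring = N3/(N1+N3); set equal to 13/17  ⇒  N3/N1 = (13/17)/(1 − 13/17) = 13/4
N3 = N1 + 2·N2  ⇒  N2/N1 = (N3/N1 − 1)/2 = (13/4 − 1)/2 = 9/8
smallest multiple with N1 ≥ 12 and N2 ≥ 10: k = 2  ⇒  N1 = 2·8 = 16, N2 = 2·9 = 18 (N1 ≤ 40, N2 ≤ 30, N2 ≠ N1 ✓), N3 = 16 + 2·18 = 52
check: N3/(N1+N3) with N1 = 16, N3 = 52 gives 13/17; |achieved − target| = 0 ≤ 13/1700 ✓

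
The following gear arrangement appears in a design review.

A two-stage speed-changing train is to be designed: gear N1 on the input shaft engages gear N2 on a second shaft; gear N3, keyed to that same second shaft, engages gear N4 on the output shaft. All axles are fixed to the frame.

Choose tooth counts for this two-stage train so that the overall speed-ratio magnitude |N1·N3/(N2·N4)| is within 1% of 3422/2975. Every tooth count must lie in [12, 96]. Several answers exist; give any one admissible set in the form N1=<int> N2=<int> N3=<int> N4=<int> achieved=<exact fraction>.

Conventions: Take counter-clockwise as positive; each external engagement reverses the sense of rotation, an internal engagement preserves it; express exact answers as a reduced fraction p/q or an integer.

design class (target 3422/2975): fixed-axis compound train
target = 3422/2975 in lowest terms: an exact hit needs N1·N3 = k·3422 and N2·N4 = k·2975 for one integer k, every count in [12, 96]; additionally prefer no 1:1 stage (N1 ≠ N2, N3 ≠ N4)
k = 1: N1·N3 = 3422 = 58·59, N2·N4 = 2975 = 35·85
achieved = 58·59/(35·85) = 3422/2975; |achieved − target| = 0 ≤ 1711/148750 ✓

N1=58 N2=35 N3=59 N4=85 achieved=3422/2975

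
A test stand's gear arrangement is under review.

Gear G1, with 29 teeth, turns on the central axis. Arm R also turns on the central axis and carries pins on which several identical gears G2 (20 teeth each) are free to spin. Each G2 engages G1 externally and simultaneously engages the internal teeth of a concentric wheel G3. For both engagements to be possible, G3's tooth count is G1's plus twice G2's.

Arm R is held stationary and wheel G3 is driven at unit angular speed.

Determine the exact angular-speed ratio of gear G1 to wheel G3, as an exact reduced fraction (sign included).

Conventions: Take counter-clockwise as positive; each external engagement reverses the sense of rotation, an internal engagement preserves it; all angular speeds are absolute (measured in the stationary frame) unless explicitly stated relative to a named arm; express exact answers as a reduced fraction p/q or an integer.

-69/29

recognized (axles ride arm R): planetary set, 29/20/69 teeth
ring teeth: 29 + 2·20 = 69
29(ω_sun−ω_arm) = −69(ω_ring−ω_arm),  ω_arm = 0, ω_ring = 1
ω_sun = 0 − (69/29)(1−0) = -69/29
ω_out/ω_in = -69/29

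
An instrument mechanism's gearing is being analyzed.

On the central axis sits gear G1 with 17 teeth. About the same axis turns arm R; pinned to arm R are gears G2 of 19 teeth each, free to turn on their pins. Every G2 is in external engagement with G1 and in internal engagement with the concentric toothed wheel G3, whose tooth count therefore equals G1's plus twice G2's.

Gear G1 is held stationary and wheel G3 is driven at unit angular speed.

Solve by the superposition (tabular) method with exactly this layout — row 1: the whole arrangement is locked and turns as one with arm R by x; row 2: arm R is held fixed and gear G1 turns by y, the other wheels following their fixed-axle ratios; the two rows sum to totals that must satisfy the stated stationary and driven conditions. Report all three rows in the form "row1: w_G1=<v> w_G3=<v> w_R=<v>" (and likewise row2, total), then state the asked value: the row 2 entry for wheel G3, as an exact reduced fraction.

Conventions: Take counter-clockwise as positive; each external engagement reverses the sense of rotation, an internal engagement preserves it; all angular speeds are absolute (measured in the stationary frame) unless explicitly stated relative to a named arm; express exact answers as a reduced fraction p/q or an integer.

class = planetary set [G3 = 17+2·19 = 55; Willis about the carrier]
superposition row 1 [locked train]: every member turns x
row 2 (arm held, sun turns y): ω_ring = −(17/55)·y, ω_arm = 0
boundary: total ω_sun = x + y = 0 and total ω_ring = x − (17/55)·y = 1  ⇒  y = -55/72, x = 55/72
row 2 ring = −(17/55)·(-55/72) = 17/72
totals (row 1 + row 2): sun 55/72 + (-55/72) = 0, ring 55/72 + 17/72 = 1, arm 55/72 + 0 = 55/72
asked cell (row2, ring) = 17/72

row1: w_G1=55/72 w_G3=55/72 w_R=55/72
row2: w_G1=-55/72 w_G3=17/72 w_R=0
total: w_G1=0 w_G3=1 w_R=55/72
asked value: 17/72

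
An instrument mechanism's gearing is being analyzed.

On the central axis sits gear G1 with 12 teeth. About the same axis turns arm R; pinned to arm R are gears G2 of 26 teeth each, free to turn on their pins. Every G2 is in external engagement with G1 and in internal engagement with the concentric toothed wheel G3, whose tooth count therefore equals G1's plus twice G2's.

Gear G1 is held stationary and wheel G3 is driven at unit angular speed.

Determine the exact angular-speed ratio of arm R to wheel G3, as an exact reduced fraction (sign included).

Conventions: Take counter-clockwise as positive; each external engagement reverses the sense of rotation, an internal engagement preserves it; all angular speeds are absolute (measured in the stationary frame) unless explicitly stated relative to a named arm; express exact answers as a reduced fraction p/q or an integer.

planetary set (12T centre, 26T on arm, 64T internal) — Willis relation
ring teeth: 12 + 2·26 = 64
12(ω_sun−ω_arm) = −64(ω_ring−ω_arm),  ω_sun = 0, ω_ring = 1
12(0−ω_arm) = −64(1−ω_arm)  ⇒  76·ω_arm = 64  ⇒  ω_arm = 16/19
ω_out/ω_in = 16/19

16/19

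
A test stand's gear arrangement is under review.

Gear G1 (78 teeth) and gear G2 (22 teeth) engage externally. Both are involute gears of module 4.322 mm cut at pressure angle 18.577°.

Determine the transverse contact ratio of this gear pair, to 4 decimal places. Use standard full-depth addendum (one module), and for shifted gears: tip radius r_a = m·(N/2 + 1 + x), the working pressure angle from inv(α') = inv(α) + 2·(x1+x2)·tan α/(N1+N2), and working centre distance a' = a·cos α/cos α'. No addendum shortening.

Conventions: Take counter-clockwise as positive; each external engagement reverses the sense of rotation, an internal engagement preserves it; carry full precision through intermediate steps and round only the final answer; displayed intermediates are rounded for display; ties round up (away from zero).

recognized (one external pair, fixed centres): single-mesh tooth geometry, m = 4.322, N1 = 78, N2 = 22
base radii: r_b1 = 159.775517, r_b2 = 45.064889
tip radii: r_a1 = 172.880000, r_a2 = 51.864000
no profile shift: α' = α, a' = a
action lengths: √(r_a1²−r_b1²) = 66.024834, √(r_a2²−r_b2²) = 25.671584
base pitch p_b = π·m·cos α = 12.870502
CR = (66.024834 + 25.671584 − 216.100000·sin 18.57700°)/12.870502 = 1.775497
contact ratio ≈ 1.7755

1.7755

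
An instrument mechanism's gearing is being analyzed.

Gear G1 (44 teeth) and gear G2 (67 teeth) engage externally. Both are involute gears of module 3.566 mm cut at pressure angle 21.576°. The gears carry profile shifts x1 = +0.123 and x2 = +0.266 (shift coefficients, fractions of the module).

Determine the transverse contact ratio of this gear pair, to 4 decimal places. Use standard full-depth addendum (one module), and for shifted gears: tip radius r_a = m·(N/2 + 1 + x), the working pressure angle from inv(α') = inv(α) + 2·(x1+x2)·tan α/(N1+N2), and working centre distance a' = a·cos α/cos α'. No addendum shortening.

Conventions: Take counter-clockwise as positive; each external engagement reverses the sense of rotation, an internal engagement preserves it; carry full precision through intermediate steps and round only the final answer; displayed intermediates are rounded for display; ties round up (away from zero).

1.6383

recognized (one external pair, fixed centres): single-mesh tooth geometry, m = 3.566, N1 = 44, N2 = 67
base radii: r_b1 = 72.954916, r_b2 = 111.090440
tip radii: r_a1 = 82.456618, r_a2 = 123.975556
inv(α') = inv(21.576°) + 2·(+0.123+0.266)·tan α/(44+67) = 0.02164298  ⇒  α' = 22.54282°
a' = a·cos α / cos α' = 197.9130·cos 21.576°/cos 22.54282° = 199.270999
action lengths: √(r_a1²−r_b1²) = 38.427518, √(r_a2²−r_b2²) = 55.035013
base pitch p_b = π·m·cos α = 10.417938
CR = (38.427518 + 55.035013 − 199.270999·sin 22.54282°)/10.417938 = 1.638257
contact ratio ≈ 1.6383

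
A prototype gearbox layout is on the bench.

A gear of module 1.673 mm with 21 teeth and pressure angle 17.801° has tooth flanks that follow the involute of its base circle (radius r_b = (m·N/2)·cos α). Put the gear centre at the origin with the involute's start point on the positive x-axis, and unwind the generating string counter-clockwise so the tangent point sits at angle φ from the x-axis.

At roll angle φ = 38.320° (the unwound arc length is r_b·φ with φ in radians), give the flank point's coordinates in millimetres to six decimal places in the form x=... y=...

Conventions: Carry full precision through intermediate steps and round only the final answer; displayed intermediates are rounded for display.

x=20.058169 y=1.594461

single-mesh involute tooth geometry (21T wheel at module 1.673)
pitch radius r_p = m·N/2 = 1.673·21/2 = 17.566500
base radius r_b = r_p·cos α = 17.566500·cos 17.801° = 16.725487
roll angle φ = 38.320° = 0.66881017 rad
x = r_b·(cos φ + φ·sin φ) = 20.058169
y = r_b·(sin φ − φ·cos φ) = 1.594461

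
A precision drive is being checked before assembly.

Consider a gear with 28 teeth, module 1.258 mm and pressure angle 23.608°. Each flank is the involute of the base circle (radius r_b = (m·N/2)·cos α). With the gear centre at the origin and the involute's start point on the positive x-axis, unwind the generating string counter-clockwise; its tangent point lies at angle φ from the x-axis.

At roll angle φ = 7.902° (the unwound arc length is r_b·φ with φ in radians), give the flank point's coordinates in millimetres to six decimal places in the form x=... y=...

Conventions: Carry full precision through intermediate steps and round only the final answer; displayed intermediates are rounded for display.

x=16.290745 y=0.014085

class = single-mesh tooth geometry [base-circle involute, m = 1.258, 28T]
pitch radius r_p = m·N/2 = 1.258·28/2 = 17.612000
base radius r_b = r_p·cos α = 17.612000·cos 23.608° = 16.137996
roll angle φ = 7.902° = 0.13791592 rad
x = r_b·(cos φ + φ·sin φ) = 16.290745
y = r_b·(sin φ − φ·cos φ) = 0.014085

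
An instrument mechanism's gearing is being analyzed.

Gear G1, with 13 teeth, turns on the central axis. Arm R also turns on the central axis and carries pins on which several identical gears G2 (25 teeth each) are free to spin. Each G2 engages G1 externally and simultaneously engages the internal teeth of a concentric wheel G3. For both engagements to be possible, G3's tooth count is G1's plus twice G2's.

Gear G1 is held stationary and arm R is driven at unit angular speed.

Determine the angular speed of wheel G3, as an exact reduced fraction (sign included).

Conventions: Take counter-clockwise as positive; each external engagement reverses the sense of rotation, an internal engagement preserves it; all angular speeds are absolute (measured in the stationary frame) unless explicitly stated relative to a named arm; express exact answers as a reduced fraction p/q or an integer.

class = planetary set [G3 = 13+2·25 = 63; Willis about the carrier]
ring teeth: 13 + 2·25 = 63
13(ω_sun−ω_arm) = −63(ω_ring−ω_arm),  ω_sun = 0, ω_arm = 1
ω_ring = 1 − (13/63)(0−1) = 76/63
exact speed ratio = 76/63

76/63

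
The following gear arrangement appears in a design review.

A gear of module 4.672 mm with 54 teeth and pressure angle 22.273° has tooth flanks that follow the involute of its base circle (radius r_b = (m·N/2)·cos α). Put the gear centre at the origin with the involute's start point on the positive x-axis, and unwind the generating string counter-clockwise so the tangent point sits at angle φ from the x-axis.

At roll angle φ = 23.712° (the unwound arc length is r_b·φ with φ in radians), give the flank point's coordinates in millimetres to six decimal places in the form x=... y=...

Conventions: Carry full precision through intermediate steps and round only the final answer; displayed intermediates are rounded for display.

topology: single-mesh involute geometry — m = 4.672, N = 54
pitch radius r_p = m·N/2 = 4.672·54/2 = 126.144000
base radius r_b = r_p·cos α = 126.144000·cos 22.273° = 116.732198
roll angle φ = 23.712° = 0.41385247 rad
x = r_b·(cos φ + φ·sin φ) = 126.304803
y = r_b·(sin φ − φ·cos φ) = 2.711124

x=126.304803 y=2.711124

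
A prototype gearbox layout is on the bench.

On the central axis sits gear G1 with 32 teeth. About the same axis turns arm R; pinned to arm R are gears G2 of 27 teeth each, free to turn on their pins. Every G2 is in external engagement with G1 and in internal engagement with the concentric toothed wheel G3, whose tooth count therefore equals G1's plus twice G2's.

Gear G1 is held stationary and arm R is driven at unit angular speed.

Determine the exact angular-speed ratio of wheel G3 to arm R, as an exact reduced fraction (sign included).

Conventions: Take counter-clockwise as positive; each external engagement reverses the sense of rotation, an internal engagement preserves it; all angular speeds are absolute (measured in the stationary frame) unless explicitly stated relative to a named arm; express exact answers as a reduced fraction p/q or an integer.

class = planetary set [G3 = 32+2·27 = 86; Willis about the carrier]
ring teeth: 32 + 2·27 = 86
32(ω_sun−ω_arm) = −86(ω_ring−ω_arm),  ω_sun = 0, ω_arm = 1
ω_ring = 1 − (32/86)(0−1) = 59/43
ω_out/ω_in = 59/43

59/43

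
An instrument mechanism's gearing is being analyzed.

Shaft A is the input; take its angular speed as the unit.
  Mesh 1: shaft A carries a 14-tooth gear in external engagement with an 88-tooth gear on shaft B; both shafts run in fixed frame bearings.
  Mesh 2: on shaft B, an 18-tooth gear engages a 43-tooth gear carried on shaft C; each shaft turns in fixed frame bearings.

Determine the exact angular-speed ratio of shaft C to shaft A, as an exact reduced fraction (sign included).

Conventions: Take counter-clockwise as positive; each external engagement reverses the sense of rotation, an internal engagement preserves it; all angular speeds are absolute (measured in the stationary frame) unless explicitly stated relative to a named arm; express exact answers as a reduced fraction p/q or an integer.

63/946

class = fixed-axis compound train [2 meshes; 2 ratios multiply, 2 sense flips]
mesh 1 [14T→88T]: running ratio 7/44, sense −
mesh 2 [18T→43T]: running ratio 63/946, sense +
ω_out/ω_in = 63/946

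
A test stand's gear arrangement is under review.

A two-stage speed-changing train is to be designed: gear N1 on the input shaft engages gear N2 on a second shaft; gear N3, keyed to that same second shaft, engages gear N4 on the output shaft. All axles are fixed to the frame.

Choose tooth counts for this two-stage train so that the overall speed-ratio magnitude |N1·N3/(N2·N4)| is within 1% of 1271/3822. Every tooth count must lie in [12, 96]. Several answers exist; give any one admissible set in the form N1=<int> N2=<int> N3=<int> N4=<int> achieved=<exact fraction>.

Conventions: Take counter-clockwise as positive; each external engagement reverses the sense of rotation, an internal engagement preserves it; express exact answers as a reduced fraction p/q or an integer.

N1=31 N2=42 N3=41 N4=91 achieved=1271/3822

2-stage fixed-axis compound train for ratio 1271/3822
target = 1271/3822 in lowest terms: an exact hit needs N1·N3 = k·1271 and N2·N4 = k·3822 for one integer k, every count in [12, 96]; additionally prefer no 1:1 stage (N1 ≠ N2, N3 ≠ N4)
k = 1: N1·N3 = 1271 = 31·41, N2·N4 = 3822 = 42·91
achieved = 31·41/(42·91) = 1271/3822; |achieved − target| = 0 ≤ 1271/382200 ✓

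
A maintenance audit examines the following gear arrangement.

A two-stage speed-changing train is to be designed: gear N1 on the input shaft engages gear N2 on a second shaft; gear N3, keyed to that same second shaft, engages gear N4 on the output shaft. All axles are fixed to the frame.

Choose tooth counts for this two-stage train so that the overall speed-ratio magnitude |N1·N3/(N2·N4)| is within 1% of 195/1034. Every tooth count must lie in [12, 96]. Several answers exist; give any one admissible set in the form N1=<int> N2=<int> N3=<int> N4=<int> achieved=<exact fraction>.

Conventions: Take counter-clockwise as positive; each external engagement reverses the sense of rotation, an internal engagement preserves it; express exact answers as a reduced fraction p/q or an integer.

N1=13 N2=22 N3=15 N4=47 achieved=195/1034

2-stage fixed-axis compound train for ratio 195/1034
target = 195/1034 in lowest terms: an exact hit needs N1·N3 = k·195 and N2·N4 = k·1034 for one integer k, every count in [12, 96]; additionally prefer no 1:1 stage (N1 ≠ N2, N3 ≠ N4)
k = 1: N1·N3 = 195 = 13·15, N2·N4 = 1034 = 22·47
achieved = 13·15/(22·47) = 195/1034; |achieved − target| = 0 ≤ 39/20680 ✓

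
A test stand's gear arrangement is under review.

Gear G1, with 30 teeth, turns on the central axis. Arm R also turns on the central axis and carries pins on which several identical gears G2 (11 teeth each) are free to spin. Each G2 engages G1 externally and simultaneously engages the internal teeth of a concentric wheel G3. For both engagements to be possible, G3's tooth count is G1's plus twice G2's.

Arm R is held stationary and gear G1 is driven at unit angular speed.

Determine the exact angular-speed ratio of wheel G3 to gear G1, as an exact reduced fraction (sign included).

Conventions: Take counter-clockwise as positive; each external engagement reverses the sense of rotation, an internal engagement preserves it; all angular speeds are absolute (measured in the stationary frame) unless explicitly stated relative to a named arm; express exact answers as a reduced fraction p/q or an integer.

planetary set (30T centre, 11T on arm, 52T internal) — Willis relation
ring teeth: 30 + 2·11 = 52
30(ω_sun−ω_arm) = −52(ω_ring−ω_arm),  ω_arm = 0, ω_sun = 1
ω_ring = 0 − (30/52)(1−0) = -15/26
ω_out/ω_in = -15/26

-15/26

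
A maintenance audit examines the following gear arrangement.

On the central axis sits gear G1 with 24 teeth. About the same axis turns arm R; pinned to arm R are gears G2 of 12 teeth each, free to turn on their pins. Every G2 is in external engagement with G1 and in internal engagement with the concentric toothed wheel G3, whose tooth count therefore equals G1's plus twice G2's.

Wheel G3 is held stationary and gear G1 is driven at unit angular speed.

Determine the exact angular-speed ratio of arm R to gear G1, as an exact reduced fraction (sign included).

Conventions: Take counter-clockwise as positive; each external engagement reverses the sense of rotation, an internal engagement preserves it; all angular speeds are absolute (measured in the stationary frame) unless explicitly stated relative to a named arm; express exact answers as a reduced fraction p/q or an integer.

1/3

recognized (axles ride arm R): planetary set, 24/12/48 teeth
ring teeth: 24 + 2·12 = 48
24(ω_sun−ω_arm) = −48(ω_ring−ω_arm),  ω_ring = 0, ω_sun = 1
24(1−ω_arm) = −48(0−ω_arm)  ⇒  72·ω_arm = 24  ⇒  ω_arm = 1/3
ω_out/ω_in = 1/3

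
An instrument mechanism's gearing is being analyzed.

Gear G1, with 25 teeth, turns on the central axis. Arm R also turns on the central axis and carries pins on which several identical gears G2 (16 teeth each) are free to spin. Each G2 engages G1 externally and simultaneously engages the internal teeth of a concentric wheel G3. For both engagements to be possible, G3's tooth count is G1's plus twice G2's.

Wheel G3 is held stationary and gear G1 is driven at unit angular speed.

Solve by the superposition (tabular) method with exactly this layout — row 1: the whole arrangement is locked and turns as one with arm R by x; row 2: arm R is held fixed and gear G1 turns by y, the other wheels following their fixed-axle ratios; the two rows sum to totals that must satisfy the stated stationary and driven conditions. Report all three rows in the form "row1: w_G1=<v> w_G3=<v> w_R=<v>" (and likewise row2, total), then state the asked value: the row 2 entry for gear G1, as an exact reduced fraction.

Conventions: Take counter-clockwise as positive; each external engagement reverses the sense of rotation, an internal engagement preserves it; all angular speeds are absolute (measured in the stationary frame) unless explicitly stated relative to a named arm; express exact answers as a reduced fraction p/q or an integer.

row1: w_G1=25/82 w_G3=25/82 w_R=25/82
row2: w_G1=57/82 w_G3=-25/82 w_R=0
total: w_G1=1 w_G3=0 w_R=25/82
asked value: 57/82

planetary set (25T centre, 16T on arm, 57T internal) — Willis relation
superposition row 1 [locked train]: every member turns x
superposition row 2 [arm held]: sun y, ring −(25/57)·y, arm 0
boundary: total ω_ring = x − (25/57)·y = 0 and total ω_sun = x + y = 1  ⇒  y = 57/82, x = 25/82
row 2 ring = −(25/57)·57/82 = -25/82
totals (row 1 + row 2): sun 25/82 + 57/82 = 1, ring 25/82 + (-25/82) = 0, arm 25/82 + 0 = 25/82
asked cell (row2, sun) = 57/82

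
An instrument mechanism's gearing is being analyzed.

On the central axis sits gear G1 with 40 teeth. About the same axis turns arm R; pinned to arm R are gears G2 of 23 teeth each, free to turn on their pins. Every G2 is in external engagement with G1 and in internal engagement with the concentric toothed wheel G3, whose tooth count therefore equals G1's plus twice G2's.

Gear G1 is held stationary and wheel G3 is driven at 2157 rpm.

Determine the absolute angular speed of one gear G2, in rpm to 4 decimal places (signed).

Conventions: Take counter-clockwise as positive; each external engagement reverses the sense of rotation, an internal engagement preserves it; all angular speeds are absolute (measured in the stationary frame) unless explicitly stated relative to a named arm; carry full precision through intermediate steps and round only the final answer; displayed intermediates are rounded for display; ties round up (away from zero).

planetary set (40T centre, 23T on arm, 86T internal) — Willis relation
normalise by the input: solve with ω_ring = 1, then scale by 2157 rpm
ring teeth: 40 + 2·23 = 86
40(ω_sun−ω_arm) = −86(ω_ring−ω_arm),  ω_sun = 0, ω_ring = 1
40(0−ω_arm) = −86(1−ω_arm)  ⇒  126·ω_arm = 86  ⇒  ω_arm = 43/63
sun–planet mesh: 40·(0−43/63) = −23·(ω_p−ω_arm)  ⇒  ω_p−ω_arm = 1720/1449
ω_p = 43/63 + 1720/1449 = 43/23
scale: ω_p = 43/23 × 2157 rpm = +4032.6522 rpm

+4032.6522 rpm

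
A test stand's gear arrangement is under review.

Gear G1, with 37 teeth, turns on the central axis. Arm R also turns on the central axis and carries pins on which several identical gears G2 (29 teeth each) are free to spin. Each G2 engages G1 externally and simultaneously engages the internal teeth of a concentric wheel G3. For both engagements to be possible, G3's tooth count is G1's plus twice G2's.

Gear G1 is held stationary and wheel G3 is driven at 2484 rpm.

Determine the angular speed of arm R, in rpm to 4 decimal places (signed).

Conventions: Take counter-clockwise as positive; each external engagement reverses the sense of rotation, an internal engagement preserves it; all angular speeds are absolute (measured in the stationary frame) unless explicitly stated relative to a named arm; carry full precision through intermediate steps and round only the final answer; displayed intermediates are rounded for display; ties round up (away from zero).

recognized (axles ride arm R): planetary set, 37/29/95 teeth
normalise by the input: solve with ω_ring = 1, then scale by 2484 rpm
ring teeth: 37 + 2·29 = 95
37(ω_sun−ω_arm) = −95(ω_ring−ω_arm),  ω_sun = 0, ω_ring = 1
37(0−ω_arm) = −95(1−ω_arm)  ⇒  132·ω_arm = 95  ⇒  ω_arm = 95/132
scale: ω_arm = 95/132 × 2484 rpm = +1787.7273 rpm

+1787.7273 rpm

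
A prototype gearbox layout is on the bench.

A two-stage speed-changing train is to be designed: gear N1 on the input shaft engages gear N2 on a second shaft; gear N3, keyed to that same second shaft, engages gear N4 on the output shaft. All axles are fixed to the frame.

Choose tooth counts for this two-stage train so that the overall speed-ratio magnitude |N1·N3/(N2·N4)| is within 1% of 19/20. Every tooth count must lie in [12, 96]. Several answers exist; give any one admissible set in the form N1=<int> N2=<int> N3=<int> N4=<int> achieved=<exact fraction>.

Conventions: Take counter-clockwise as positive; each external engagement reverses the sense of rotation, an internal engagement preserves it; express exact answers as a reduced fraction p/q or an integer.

class = fixed-axis compound train [2-stage, 19/20 wanted]
target = 19/20 in lowest terms: an exact hit needs N1·N3 = k·19 and N2·N4 = k·20 for one integer k, every count in [12, 96]; additionally prefer no 1:1 stage (N1 ≠ N2, N3 ≠ N4)
k = 1…11: no 1:1-free in-range split of k·19 and k·20 into factor pairs; take k = 12
k = 12: N1·N3 = 228 = 12·19, N2·N4 = 240 = 20·12
achieved = 12·19/(20·12) = 19/20; |achieved − target| = 0 ≤ 19/2000 ✓

N1=12 N2=20 N3=19 N4=12 achieved=19/20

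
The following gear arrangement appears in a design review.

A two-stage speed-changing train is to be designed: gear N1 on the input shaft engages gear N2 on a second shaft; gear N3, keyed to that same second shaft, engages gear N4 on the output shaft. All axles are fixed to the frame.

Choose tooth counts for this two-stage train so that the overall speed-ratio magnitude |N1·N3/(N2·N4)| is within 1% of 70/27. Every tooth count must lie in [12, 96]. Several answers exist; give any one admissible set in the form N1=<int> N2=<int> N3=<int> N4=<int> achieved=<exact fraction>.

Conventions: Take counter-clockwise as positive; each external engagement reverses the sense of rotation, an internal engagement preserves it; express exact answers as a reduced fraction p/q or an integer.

class = fixed-axis compound train [2-stage, 70/27 wanted]
target = 70/27 in lowest terms: an exact hit needs N1·N3 = k·70 and N2·N4 = k·27 for one integer k, every count in [12, 96]; additionally prefer no 1:1 stage (N1 ≠ N2, N3 ≠ N4)
k = 1…7: no 1:1-free in-range split of k·70 and k·27 into factor pairs; take k = 8
k = 8: N1·N3 = 560 = 14·40, N2·N4 = 216 = 12·18
achieved = 14·40/(12·18) = 70/27; |achieved − target| = 0 ≤ 7/270 ✓

N1=14 N2=12 N3=40 N4=18 achieved=70/27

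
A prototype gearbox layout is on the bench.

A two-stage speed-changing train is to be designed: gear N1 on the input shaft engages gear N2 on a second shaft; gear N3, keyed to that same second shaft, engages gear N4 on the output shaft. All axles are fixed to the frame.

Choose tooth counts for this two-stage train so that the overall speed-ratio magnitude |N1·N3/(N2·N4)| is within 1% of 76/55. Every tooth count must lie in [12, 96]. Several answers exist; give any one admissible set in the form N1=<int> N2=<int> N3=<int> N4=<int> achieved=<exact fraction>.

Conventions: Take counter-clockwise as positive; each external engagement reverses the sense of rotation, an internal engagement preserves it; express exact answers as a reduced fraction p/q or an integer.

N1=12 N2=15 N3=38 N4=22 achieved=76/55

design class (target 76/55): fixed-axis compound train
target = 76/55 in lowest terms: an exact hit needs N1·N3 = k·76 and N2·N4 = k·55 for one integer k, every count in [12, 96]; additionally prefer no 1:1 stage (N1 ≠ N2, N3 ≠ N4)
k = 1…5: no 1:1-free in-range split of k·76 and k·55 into factor pairs; take k = 6
k = 6: N1·N3 = 456 = 12·38, N2·N4 = 330 = 15·22
achieved = 12·38/(15·22) = 76/55; |achieved − target| = 0 ≤ 19/1375 ✓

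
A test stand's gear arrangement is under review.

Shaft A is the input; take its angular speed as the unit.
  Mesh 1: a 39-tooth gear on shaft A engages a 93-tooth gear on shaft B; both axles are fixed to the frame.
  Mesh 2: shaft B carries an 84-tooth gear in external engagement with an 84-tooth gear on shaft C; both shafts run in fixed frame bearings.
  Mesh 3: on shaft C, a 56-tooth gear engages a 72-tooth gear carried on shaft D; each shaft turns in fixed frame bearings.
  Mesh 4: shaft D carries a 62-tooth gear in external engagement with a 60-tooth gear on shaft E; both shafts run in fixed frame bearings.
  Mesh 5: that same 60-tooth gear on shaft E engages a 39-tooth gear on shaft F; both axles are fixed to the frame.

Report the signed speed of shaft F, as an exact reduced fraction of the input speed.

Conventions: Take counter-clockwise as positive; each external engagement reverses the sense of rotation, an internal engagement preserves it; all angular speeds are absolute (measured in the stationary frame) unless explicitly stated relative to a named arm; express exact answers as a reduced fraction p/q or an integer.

5-mesh fixed-axis compound train (all bearings frame-fixed)
mesh 1 [39T→93T]: |ω|/ω_in = 1×39/93 = 13/31, sense flips to −
mesh 2 [84T→84T]: |ω|/ω_in = (13/31)×84/84 = 13/31, sense flips to +
mesh 3 [56T→72T]: |ω|/ω_in = (13/31)×56/72 = 91/279, sense flips to −
mesh 4 [62T→60T]: |ω|/ω_in = (91/279)×62/60 = 91/270, sense flips to +
mesh 5 [60T→39T]: |ω|/ω_in = (91/270)×60/39 = 14/27, sense flips to −
signed output speed (× input speed) = -14/27

-14/27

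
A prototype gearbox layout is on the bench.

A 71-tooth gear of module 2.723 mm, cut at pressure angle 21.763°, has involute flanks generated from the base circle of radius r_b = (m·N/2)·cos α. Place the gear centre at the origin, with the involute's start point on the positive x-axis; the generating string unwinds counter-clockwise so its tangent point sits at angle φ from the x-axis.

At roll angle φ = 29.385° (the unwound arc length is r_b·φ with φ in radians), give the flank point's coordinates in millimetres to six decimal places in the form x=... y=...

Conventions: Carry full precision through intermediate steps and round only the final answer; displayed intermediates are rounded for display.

topology: single-mesh involute geometry — m = 2.723, N = 71
pitch radius r_p = m·N/2 = 2.723·71/2 = 96.666500
base radius r_b = r_p·cos α = 96.666500·cos 21.763° = 89.776639
roll angle φ = 29.385° = 0.51286500 rad
x = r_b·(cos φ + φ·sin φ) = 100.818507
y = r_b·(sin φ − φ·cos φ) = 3.931740

x=100.818507 y=3.931740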